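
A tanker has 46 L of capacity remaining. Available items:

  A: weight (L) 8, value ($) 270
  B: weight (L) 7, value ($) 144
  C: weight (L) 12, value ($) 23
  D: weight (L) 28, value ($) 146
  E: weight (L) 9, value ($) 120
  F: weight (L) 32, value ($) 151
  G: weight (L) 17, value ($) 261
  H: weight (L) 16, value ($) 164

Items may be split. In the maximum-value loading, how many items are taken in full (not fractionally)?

Order: A (270/8=33.75) > B (144/7=20.57) > G (261/17=15.35) > E (120/9=13.33) > H (164/16=10.25) > D (146/28=5.21) > F (151/32=4.72) > C (23/12=1.92)
Fill: take A (8 @ 270) → take B (7 @ 144) → take G (17 @ 261) → take E (9 @ 120) → take 5/16 of H → 51.25; 46/46 used.
4 item(s) taken whole; one partial (take 5/16 of H).

4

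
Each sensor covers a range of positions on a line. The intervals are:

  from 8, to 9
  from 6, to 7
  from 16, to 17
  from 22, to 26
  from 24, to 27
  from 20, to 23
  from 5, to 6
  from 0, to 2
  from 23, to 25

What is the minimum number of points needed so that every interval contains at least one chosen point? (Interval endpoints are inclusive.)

Process intervals by earliest right end; each time one isn't hit yet, stab at its right endpoint.
Sorted: [0,2] [5,6] [6,7] [8,9] [16,17] [20,23] [23,25] [22,26] [24,27]
{[0,2]} hit by 2; {[5,6],[6,7]} hit by 6; {[8,9]} hit by 9; {[16,17]} hit by 17; {[20,23],[23,25],[22,26]} hit by 23; {[24,27]} hit by 27.
Points: 2, 6, 9, 17, 23, 27 (6 total).

6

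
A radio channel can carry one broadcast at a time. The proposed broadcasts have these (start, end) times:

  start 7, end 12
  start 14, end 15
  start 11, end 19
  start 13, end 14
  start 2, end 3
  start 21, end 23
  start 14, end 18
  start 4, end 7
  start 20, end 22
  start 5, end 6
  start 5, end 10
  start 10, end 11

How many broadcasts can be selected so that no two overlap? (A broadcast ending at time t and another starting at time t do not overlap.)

By end time: (2,3), (5,6), (4,7), (5,10), (10,11), (7,12), (13,14), (14,15), (14,18), (11,19), (20,22), (21,23).
Pick (2,3); next start ≥ 3 → (5,6); next start ≥ 6 → (10,11); next start ≥ 11 → (13,14); next start ≥ 14 → (14,15); next start ≥ 15 → (20,22).
Selected 6 broadcasts.

6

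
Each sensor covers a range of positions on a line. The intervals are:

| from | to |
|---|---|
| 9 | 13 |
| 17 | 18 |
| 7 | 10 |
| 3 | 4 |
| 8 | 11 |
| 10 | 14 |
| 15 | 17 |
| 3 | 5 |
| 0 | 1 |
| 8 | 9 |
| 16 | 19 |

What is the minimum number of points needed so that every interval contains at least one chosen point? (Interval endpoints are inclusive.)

5

Sorted: [0,1] [3,4] [3,5] [8,9] [7,10] [8,11] [9,13] [10,14] [15,17] [17,18] [16,19]
{[0,1]} hit by 1; {[3,4],[3,5]} hit by 4; {[8,9],[7,10],[8,11],[9,13]} hit by 9; {[10,14]} hit by 14; {[15,17],[17,18],[16,19]} hit by 17.
Points: 1, 4, 9, 14, 17 (5 total).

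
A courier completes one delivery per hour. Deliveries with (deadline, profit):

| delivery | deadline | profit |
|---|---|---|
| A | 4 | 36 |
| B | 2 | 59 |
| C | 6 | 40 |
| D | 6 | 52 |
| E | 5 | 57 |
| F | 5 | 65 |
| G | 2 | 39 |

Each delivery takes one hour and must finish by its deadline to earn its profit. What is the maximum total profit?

312

Take jobs in profit order; each goes to the latest open slot no later than its deadline.
By profit: F(d5,65), B(d2,59), E(d5,57), D(d6,52), C(d6,40), G(d2,39), A(d4,36)
F→slot 5; B→slot 2; E→slot 4; D→slot 6; C→slot 3; G→slot 1; A skipped.
Profit = 39 + 59 + 40 + 57 + 65 + 52 = 312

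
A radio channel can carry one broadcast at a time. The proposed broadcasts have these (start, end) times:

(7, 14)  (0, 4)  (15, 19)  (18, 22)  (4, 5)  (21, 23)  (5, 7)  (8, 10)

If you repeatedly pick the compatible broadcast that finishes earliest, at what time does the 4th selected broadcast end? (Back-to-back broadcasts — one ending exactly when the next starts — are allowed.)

Sort by end time and greedily take each interval whose start is ≥ the last chosen end.
Sorted by end: (0,4)  (4,5)  (5,7)  (8,10)  (7,14)  (15,19)  (18,22)  (21,23)
take (0,4); take (4,5); take (5,7); take (8,10); skip (7,14); take (15,19); take (21,23).
Selected: (0,4) (4,5) (5,7) (8,10) (15,19) (21,23)

10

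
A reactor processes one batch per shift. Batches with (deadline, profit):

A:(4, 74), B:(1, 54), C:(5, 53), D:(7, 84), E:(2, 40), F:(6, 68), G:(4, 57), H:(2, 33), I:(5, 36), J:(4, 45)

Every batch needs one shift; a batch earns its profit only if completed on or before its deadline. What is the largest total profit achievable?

435

Take jobs in profit order; each goes to the latest open slot no later than its deadline.
Profit order: D=84 A=74 F=68 G=57 B=54 C=53 J=45 E=40 I=36 H=33
Assign: D→slot 7, A→slot 4, F→slot 6, G→slot 3, B→slot 1, C→slot 5, J→slot 2, E skipped, I skipped, H skipped.
Slots: [1:B] [2:J] [3:G] [4:A] [5:C] [6:F] [7:D]
Profit = 54 + 45 + 57 + 74 + 53 + 68 + 84 = 435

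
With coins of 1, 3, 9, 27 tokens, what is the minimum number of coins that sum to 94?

Use the largest denomination that fits, subtract, and repeat.
94 = 3×27 + 1×9 + 1×3 + 1×1
Total coins = 3 + 1 + 1 + 1 = 6

6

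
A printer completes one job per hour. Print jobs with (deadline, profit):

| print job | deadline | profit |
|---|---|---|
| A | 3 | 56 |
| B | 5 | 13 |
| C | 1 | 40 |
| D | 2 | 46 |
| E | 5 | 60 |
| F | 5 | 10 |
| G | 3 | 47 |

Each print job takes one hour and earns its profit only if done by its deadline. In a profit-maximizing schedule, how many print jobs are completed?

By profit: E(d5,60), A(d3,56), G(d3,47), D(d2,46), C(d1,40), B(d5,13), F(d5,10)
E→slot 5; A→slot 3; G→slot 2; D→slot 1; C skipped; B→slot 4; F skipped.
5 of 7 scheduled.

5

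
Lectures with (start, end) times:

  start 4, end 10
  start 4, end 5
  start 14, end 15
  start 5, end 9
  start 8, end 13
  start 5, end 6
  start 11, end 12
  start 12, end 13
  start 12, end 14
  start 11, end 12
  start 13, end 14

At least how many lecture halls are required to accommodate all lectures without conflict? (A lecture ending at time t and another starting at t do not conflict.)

Events (time:±→running): 4:+→1 4:+→2 5:-→1 5:+→2 5:+→3 … peak 3.

3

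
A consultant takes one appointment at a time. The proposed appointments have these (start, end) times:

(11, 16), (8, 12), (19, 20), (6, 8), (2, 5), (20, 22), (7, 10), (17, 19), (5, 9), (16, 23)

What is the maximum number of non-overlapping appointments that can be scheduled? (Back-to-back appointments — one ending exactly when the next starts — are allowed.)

Order by finish time; keep every interval that doesn't clash with the previous kept one.
Sorted by end: (2,5)  (6,8)  (5,9)  (7,10)  (8,12)  (11,16)  (17,19)  (19,20)  (20,22)  (16,23)
take (2,5); take (6,8); skip (7,10); take (8,12); skip (11,16); take (17,19); take (19,20); take (20,22).
Selected 6 appointments.

6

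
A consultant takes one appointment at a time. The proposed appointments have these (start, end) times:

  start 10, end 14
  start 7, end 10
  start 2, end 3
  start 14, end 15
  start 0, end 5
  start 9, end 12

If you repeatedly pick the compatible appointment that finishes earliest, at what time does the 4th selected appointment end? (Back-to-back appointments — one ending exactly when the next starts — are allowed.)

By end time: (2,3), (0,5), (7,10), (9,12), (10,14), (14,15).
Pick (2,3); next start ≥ 3 → (7,10); next start ≥ 10 → (10,14); next start ≥ 14 → (14,15).
Selected: (2,3) (7,10) (10,14) (14,15)

15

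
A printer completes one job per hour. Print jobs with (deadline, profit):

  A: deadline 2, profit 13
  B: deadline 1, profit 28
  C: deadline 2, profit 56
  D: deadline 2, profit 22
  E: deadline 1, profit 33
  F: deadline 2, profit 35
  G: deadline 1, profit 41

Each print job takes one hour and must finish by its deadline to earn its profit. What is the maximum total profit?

97

Take jobs in profit order; each goes to the latest open slot no later than its deadline.
By profit: C(d2,56), G(d1,41), F(d2,35), E(d1,33), B(d1,28), D(d2,22), A(d2,13)
C→slot 2; G→slot 1; F skipped; E skipped; B skipped; D skipped; A skipped.
Profit = 41 + 56 = 97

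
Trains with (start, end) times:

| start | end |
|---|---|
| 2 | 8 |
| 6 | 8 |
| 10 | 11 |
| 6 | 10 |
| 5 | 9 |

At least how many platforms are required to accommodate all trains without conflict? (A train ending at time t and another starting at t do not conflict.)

4

starts: [2, 5, 6, 6, 10]
ends:   [8, 8, 9, 10, 11]
s2→1 s5→2 s6→3 s6→4  — peak 4.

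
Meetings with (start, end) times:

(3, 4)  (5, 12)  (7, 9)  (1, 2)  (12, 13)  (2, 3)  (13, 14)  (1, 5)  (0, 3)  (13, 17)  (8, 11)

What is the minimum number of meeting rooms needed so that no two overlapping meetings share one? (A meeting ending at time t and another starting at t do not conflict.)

3

Events (time:±→running): 0:+→1 1:+→2 1:+→3 … peak 3.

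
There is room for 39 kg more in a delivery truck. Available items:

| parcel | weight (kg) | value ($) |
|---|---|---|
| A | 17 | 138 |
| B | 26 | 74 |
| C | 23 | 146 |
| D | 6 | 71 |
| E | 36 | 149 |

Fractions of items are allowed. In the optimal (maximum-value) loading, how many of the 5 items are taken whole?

Sort by value per unit weight and fill in that order.
Order: D (71/6=11.83) > A (138/17=8.12) > C (146/23=6.35) > E (149/36=4.14) > B (74/26=2.85)
Fill: take D (6 @ 71) → take A (17 @ 138) → take 16/23 of C → 101.57; 39/39 used.
2 item(s) taken whole; one partial (take 16/23 of C).

2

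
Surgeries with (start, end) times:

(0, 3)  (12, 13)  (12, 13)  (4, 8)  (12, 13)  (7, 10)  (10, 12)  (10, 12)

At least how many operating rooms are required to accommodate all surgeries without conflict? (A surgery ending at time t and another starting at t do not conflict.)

3

The answer is the maximum number of intervals overlapping at any instant.
Events (time:±→running): 0:+→1 3:-→0 4:+→1 7:+→2 8:-→1 10:-→0 10:+→1 10:+→2 12:-→1 12:-→0 12:+→1 12:+→2 12:+→3 … peak 3.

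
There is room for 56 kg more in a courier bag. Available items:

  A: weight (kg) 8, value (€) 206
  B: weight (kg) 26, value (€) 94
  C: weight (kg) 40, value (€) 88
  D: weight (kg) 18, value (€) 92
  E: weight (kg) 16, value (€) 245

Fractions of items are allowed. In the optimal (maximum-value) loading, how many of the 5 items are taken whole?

Order: A (206/8=25.75) > E (245/16=15.31) > D (92/18=5.11) > B (94/26=3.62) > C (88/40=2.20)
Fill: take A (8 @ 206) → take E (16 @ 245) → take D (18 @ 92) → take 14/26 of B → 50.62; 56/56 used.
3 item(s) taken whole; one partial (take 14/26 of B).

3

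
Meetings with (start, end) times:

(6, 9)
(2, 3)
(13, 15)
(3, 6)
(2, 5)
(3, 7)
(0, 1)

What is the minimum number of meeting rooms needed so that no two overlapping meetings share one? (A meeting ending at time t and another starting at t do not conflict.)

3

The answer is the maximum number of intervals overlapping at any instant.
starts: [0, 2, 2, 3, 3, 6, 13]
ends:   [1, 3, 5, 6, 7, 9, 15]
s0→1 e1→0 s2→1 s2→2 e3→1 s3→2 s3→3  — peak 3.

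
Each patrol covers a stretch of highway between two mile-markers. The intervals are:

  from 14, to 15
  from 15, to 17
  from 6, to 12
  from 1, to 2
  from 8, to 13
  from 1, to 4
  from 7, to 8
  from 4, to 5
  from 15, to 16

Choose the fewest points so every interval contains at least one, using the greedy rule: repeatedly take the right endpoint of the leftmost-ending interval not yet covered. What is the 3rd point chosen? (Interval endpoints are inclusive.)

By right end: [1,2]  [1,4]  [4,5]  [7,8]  [6,12]  [8,13]  [14,15]  [15,16]  [15,17]
[1,2] uncovered → point at 2; [4,5] uncovered → point at 5; [7,8] uncovered → point at 8; [14,15] uncovered → point at 15.
Points: 2, 5, 8, 15 (4 total).

8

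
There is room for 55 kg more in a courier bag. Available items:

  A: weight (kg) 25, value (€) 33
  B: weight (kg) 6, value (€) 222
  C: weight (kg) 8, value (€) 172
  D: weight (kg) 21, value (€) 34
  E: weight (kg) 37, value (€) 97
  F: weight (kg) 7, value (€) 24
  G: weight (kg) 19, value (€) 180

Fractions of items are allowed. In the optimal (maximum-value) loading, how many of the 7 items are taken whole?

Ratios (sorted): B 37.00, C 21.50, G 9.47, F 3.43, E 2.62, D 1.62, A 1.32
take B (6 @ 222); take C (8 @ 172); take G (19 @ 180); take F (7 @ 24); take 15/37 of E → 39.32. Capacity used 55/55.
4 item(s) taken whole; one partial (take 15/37 of E).

4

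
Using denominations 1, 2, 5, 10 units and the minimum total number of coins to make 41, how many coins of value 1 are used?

1

Use the largest denomination that fits, subtract, and repeat.
41 = 4×10 + 1×1
Count of 1: 1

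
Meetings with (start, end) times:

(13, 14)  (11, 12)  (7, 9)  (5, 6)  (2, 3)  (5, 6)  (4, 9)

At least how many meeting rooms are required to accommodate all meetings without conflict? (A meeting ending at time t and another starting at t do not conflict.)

The answer is the maximum number of intervals overlapping at any instant.
starts: [2, 4, 5, 5, 7, 11, 13]
ends:   [3, 6, 6, 9, 9, 12, 14]
s2→1 e3→0 s4→1 s5→2 s5→3  — peak 3.

3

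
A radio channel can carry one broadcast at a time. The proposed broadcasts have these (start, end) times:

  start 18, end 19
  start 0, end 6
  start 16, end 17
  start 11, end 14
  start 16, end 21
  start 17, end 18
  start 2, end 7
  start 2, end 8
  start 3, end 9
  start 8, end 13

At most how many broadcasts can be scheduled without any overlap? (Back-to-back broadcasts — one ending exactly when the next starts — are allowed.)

Order by finish time; keep every interval that doesn't clash with the previous kept one.
Sorted by end: (0,6)  (2,7)  (2,8)  (3,9)  (8,13)  (11,14)  (16,17)  (17,18)  (18,19)  (16,21)
take (0,6); skip (2,7); skip (2,8); skip (3,9); take (8,13); skip (11,14); take (16,17); take (17,18); take (18,19).
Selected 5 broadcasts.

5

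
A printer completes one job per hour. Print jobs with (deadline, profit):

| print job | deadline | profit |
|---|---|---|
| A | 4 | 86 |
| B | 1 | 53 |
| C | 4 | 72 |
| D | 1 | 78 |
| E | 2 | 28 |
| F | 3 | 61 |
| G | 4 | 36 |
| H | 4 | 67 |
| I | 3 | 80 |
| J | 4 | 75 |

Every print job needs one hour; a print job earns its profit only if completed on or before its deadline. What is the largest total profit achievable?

Profit order: A=86 I=80 D=78 J=75 C=72 H=67 F=61 B=53 G=36 E=28
Assign: A→slot 4, I→slot 3, D→slot 1, J→slot 2, C skipped, H skipped, F skipped, B skipped, G skipped, E skipped.
Slots: [1:D] [2:J] [3:I] [4:A]
Profit = 78 + 75 + 80 + 86 = 319

319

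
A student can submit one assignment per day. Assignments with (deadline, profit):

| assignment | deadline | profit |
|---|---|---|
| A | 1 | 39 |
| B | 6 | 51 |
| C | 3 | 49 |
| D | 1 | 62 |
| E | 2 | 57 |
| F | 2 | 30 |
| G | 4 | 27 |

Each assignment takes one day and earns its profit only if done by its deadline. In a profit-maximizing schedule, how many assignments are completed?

By profit: D(d1,62), E(d2,57), B(d6,51), C(d3,49), A(d1,39), F(d2,30), G(d4,27)
D→slot 1; E→slot 2; B→slot 6; C→slot 3; A skipped; F skipped; G→slot 4.
5 of 7 scheduled.

5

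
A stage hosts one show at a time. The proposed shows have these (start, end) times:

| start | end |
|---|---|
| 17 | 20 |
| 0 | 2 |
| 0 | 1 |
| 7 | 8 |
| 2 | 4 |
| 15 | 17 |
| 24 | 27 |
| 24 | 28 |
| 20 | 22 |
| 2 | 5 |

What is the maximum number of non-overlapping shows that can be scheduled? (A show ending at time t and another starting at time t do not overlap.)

7

By end time: (0,1), (0,2), (2,4), (2,5), (7,8), (15,17), (17,20), (20,22), (24,27), (24,28).
Pick (0,1); next start ≥ 1 → (2,4); next start ≥ 4 → (7,8); next start ≥ 8 → (15,17); next start ≥ 17 → (17,20); next start ≥ 20 → (20,22); next start ≥ 22 → (24,27).
Selected 7 shows.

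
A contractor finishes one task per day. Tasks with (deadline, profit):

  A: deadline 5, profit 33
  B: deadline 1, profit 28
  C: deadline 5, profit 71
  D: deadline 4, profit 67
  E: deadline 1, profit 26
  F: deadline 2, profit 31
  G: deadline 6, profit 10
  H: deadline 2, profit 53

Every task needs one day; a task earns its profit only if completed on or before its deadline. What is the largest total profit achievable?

Take jobs in profit order; each goes to the latest open slot no later than its deadline.
Profit order: C=71 D=67 H=53 A=33 F=31 B=28 E=26 G=10
Assign: C→slot 5, D→slot 4, H→slot 2, A→slot 3, F→slot 1, B skipped, E skipped, G→slot 6.
Slots: [1:F] [2:H] [3:A] [4:D] [5:C] [6:G]
Profit = 31 + 53 + 33 + 67 + 71 + 10 = 265

265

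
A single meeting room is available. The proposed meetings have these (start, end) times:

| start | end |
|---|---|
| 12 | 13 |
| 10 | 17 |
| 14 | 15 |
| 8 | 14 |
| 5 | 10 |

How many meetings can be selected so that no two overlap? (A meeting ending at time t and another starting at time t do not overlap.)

3

Greedy by earliest finish: after sorting by end time, pick each interval compatible with the last pick.
By end time: (5,10), (12,13), (8,14), (14,15), (10,17).
Pick (5,10); next start ≥ 10 → (12,13); next start ≥ 13 → (14,15).
Selected 3 meetings.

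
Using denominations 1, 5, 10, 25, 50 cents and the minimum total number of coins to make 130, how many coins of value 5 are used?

1

130 − 2×50→30 − 1×25→5 − 1×5→0
Count of 5: 1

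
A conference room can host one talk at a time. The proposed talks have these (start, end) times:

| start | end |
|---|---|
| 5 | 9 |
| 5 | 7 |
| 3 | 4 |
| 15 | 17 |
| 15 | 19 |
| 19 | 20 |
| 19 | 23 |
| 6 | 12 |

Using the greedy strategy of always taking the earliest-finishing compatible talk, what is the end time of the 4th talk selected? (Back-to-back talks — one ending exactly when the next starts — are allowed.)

Greedy by earliest finish: after sorting by end time, pick each interval compatible with the last pick.
By end time: (3,4), (5,7), (5,9), (6,12), (15,17), (15,19), (19,20), (19,23).
Pick (3,4); next start ≥ 4 → (5,7); next start ≥ 7 → (15,17); next start ≥ 17 → (19,20).
Selected: (3,4) (5,7) (15,17) (19,20)

20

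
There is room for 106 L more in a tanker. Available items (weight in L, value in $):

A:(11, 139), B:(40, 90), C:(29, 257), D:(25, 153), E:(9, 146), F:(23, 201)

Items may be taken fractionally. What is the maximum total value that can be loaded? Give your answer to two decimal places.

Sort by value per unit weight and fill in that order.
Ratios (sorted): E 16.22, A 12.64, C 8.86, F 8.74, D 6.12, B 2.25
take E (9 @ 146); take A (11 @ 139); take C (29 @ 257); take F (23 @ 201); take D (25 @ 153); take 9/40 of B → 20.25. Capacity used 106/106.
Total value = 916.25

916.25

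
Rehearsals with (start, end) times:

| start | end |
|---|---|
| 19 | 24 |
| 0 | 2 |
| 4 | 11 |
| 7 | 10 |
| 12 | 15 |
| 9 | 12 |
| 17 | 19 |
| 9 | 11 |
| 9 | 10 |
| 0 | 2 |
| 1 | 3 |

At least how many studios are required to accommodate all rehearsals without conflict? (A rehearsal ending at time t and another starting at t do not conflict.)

Events (time:±→running): 0:+→1 0:+→2 1:+→3 2:-→2 2:-→1 3:-→0 4:+→1 7:+→2 9:+→3 9:+→4 9:+→5 … peak 5.

5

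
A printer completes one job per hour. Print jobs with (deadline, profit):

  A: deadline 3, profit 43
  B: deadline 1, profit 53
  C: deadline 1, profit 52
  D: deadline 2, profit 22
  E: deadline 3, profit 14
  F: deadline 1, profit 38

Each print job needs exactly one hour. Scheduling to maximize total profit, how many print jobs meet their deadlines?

Sort by profit descending; place each in the latest free slot ≤ its deadline.
By profit: B(d1,53), C(d1,52), A(d3,43), F(d1,38), D(d2,22), E(d3,14)
B→slot 1; C skipped; A→slot 3; F skipped; D→slot 2; E skipped.
3 of 6 scheduled.

3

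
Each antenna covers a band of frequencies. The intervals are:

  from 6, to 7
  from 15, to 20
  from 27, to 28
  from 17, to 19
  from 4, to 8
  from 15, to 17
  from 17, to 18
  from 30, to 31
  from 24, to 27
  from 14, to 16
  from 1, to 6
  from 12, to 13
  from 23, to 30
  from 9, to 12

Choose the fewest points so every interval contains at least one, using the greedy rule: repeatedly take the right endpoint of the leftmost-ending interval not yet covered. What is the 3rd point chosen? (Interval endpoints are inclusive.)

Process intervals by earliest right end; each time one isn't hit yet, stab at its right endpoint.
Sorted: [1,6] [6,7] [4,8] [9,12] [12,13] [14,16] [15,17] [17,18] [17,19] [15,20] [24,27] [27,28] [23,30] [30,31]
{[1,6],[6,7],[4,8]} hit by 6; {[9,12],[12,13]} hit by 12; {[14,16],[15,17]} hit by 16; {[17,18],[17,19],[15,20]} hit by 18; {[24,27],[27,28],[23,30]} hit by 27; {[30,31]} hit by 31.
Points: 6, 12, 16, 18, 27, 31 (6 total).

16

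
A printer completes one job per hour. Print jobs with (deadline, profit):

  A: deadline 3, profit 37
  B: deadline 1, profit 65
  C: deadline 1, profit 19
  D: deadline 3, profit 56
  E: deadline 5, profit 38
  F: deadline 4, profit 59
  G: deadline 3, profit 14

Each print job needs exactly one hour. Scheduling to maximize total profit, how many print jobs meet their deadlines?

5

Take jobs in profit order; each goes to the latest open slot no later than its deadline.
By profit: B(d1,65), F(d4,59), D(d3,56), E(d5,38), A(d3,37), C(d1,19), G(d3,14)
B→slot 1; F→slot 4; D→slot 3; E→slot 5; A→slot 2; C skipped; G skipped.
5 of 7 scheduled.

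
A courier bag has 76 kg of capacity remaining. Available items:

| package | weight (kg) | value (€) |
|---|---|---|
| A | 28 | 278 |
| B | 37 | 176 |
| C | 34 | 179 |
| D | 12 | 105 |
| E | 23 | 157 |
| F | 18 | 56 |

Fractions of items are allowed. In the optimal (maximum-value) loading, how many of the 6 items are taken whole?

3

Sort by value per unit weight and fill in that order.
Order: A (278/28=9.93) > D (105/12=8.75) > E (157/23=6.83) > C (179/34=5.26) > B (176/37=4.76) > F (56/18=3.11)
Fill: take A (28 @ 278) → take D (12 @ 105) → take E (23 @ 157) → take 13/34 of C → 68.44; 76/76 used.
3 item(s) taken whole; one partial (take 13/34 of C).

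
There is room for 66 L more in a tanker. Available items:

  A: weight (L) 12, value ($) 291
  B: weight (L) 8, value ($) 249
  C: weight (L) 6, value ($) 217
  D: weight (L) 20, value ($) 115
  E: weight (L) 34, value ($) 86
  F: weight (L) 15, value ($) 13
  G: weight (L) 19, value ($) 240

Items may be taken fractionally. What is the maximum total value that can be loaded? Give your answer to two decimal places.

1114.53

Order: C (217/6=36.17) > B (249/8=31.12) > A (291/12=24.25) > G (240/19=12.63) > D (115/20=5.75) > E (86/34=2.53) > F (13/15=0.87)
Fill: take C (6 @ 217) → take B (8 @ 249) → take A (12 @ 291) → take G (19 @ 240) → take D (20 @ 115) → take 1/34 of E → 2.53; 66/66 used.
Total value = 1114.53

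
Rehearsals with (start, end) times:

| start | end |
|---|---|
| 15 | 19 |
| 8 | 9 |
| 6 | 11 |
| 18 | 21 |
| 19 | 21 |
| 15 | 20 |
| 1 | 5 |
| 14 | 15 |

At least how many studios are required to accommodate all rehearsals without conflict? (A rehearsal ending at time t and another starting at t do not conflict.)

Events (time:±→running): 1:+→1 5:-→0 6:+→1 8:+→2 9:-→1 11:-→0 14:+→1 15:-→0 15:+→1 15:+→2 18:+→3 … peak 3.

3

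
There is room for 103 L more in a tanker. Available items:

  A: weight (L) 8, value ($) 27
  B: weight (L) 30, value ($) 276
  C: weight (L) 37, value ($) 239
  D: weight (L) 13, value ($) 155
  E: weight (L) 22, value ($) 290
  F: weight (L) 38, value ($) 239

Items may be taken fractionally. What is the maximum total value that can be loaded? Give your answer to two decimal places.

966.29

Sort by value per unit weight and fill in that order.
Order: E (290/22=13.18) > D (155/13=11.92) > B (276/30=9.20) > C (239/37=6.46) > F (239/38=6.29) > A (27/8=3.38)
Fill: take E (22 @ 290) → take D (13 @ 155) → take B (30 @ 276) → take C (37 @ 239) → take 1/38 of F → 6.29; 103/103 used.
Total value = 966.29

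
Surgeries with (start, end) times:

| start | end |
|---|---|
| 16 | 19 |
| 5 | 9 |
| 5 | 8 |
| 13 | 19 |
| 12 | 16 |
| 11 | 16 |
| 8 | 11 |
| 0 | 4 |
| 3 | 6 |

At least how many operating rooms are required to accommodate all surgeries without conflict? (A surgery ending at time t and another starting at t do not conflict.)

3

Count concurrent intervals with a sweep; the peak is the room count.
starts: [0, 3, 5, 5, 8, 11, 12, 13, 16]
ends:   [4, 6, 8, 9, 11, 16, 16, 19, 19]
s0→1 s3→2 e4→1 s5→2 s5→3  — peak 3.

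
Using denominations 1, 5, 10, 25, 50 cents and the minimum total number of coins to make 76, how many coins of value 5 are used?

76 − 1×50→26 − 1×25→1 − 1×1→0
Count of 5: 0

0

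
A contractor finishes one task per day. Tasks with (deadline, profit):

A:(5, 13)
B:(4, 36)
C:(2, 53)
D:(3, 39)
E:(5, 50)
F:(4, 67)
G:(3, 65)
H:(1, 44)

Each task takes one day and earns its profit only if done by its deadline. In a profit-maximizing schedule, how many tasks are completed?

Take jobs in profit order; each goes to the latest open slot no later than its deadline.
Profit order: F=67 G=65 C=53 E=50 H=44 D=39 B=36 A=13
Assign: F→slot 4, G→slot 3, C→slot 2, E→slot 5, H→slot 1, D skipped, B skipped, A skipped.
Slots: [1:H] [2:C] [3:G] [4:F] [5:E]
5 of 8 scheduled.

5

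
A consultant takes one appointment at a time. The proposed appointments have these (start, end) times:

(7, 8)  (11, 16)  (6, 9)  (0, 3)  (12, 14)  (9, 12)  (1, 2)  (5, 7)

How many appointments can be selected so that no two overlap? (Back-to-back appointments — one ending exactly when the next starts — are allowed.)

Sorted by end: (1,2)  (0,3)  (5,7)  (7,8)  (6,9)  (9,12)  (12,14)  (11,16)
take (1,2); take (5,7); take (7,8); take (9,12); take (12,14).
Selected 5 appointments.

5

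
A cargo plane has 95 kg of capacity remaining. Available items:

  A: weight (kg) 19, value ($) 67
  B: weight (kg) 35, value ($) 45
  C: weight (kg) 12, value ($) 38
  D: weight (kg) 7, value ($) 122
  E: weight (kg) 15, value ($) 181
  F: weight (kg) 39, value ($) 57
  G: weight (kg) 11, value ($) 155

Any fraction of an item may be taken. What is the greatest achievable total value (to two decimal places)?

608.31

Greedy by value/weight ratio, highest first.
Ratios (sorted): D 17.43, G 14.09, E 12.07, A 3.53, C 3.17, F 1.46, B 1.29
take D (7 @ 122); take G (11 @ 155); take E (15 @ 181); take A (19 @ 67); take C (12 @ 38); take 31/39 of F → 45.31. Capacity used 95/95.
Total value = 608.31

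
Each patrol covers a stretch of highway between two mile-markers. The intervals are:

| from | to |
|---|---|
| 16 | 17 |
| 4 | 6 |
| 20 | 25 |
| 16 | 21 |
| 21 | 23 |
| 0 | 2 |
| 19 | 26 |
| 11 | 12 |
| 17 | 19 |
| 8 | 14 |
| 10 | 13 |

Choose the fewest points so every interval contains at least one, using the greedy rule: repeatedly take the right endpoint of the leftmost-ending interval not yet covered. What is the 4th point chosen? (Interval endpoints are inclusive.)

17

By right end: [0,2]  [4,6]  [11,12]  [10,13]  [8,14]  [16,17]  [17,19]  [16,21]  [21,23]  [20,25]  [19,26]
[0,2] uncovered → point at 2; [4,6] uncovered → point at 6; [11,12] uncovered → point at 12; [16,17] uncovered → point at 17; [21,23] uncovered → point at 23.
Points: 2, 6, 12, 17, 23 (5 total).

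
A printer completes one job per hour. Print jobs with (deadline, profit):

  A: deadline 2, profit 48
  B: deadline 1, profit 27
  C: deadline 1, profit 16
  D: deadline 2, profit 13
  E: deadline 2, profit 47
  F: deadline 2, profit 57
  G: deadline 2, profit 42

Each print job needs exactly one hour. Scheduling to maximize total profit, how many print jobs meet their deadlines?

2

Take jobs in profit order; each goes to the latest open slot no later than its deadline.
By profit: F(d2,57), A(d2,48), E(d2,47), G(d2,42), B(d1,27), C(d1,16), D(d2,13)
F→slot 2; A→slot 1; E skipped; G skipped; B skipped; C skipped; D skipped.
2 of 7 scheduled.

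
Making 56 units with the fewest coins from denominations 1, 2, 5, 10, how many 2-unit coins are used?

0

56 = 5×10 + 1×5 + 1×1
Count of 2: 0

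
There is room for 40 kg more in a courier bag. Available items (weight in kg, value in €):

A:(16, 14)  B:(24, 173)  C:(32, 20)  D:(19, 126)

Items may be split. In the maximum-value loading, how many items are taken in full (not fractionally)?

1

Order: B (173/24=7.21) > D (126/19=6.63) > A (14/16=0.88) > C (20/32=0.62)
Fill: take B (24 @ 173) → take 16/19 of D → 106.11; 40/40 used.
1 item(s) taken whole; one partial (take 16/19 of D).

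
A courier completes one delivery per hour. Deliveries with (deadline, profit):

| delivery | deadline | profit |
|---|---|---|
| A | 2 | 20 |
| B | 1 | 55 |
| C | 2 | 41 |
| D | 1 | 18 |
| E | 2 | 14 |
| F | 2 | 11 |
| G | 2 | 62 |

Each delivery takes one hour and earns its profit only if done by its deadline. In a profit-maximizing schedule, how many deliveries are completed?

Sort by profit descending; place each in the latest free slot ≤ its deadline.
Profit order: G=62 B=55 C=41 A=20 D=18 E=14 F=11
Assign: G→slot 2, B→slot 1, C skipped, A skipped, D skipped, E skipped, F skipped.
Slots: [1:B] [2:G]
2 of 7 scheduled.

2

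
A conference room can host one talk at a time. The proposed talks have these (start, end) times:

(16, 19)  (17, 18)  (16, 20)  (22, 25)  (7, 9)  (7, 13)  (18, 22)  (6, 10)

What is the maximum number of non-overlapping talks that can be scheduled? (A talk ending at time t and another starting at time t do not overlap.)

4

Sort by end time and greedily take each interval whose start is ≥ the last chosen end.
Sorted by end: (7,9)  (6,10)  (7,13)  (17,18)  (16,19)  (16,20)  (18,22)  (22,25)
take (7,9); skip (6,10); take (17,18); take (18,22); take (22,25).
Selected 4 talks.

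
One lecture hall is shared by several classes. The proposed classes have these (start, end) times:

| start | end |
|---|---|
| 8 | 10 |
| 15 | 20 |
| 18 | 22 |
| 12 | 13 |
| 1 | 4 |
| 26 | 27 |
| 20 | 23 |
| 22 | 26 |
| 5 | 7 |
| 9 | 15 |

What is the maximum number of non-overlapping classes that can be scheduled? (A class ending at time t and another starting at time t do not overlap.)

7

Sort by end time and greedily take each interval whose start is ≥ the last chosen end.
By end time: (1,4), (5,7), (8,10), (12,13), (9,15), (15,20), (18,22), (20,23), (22,26), (26,27).
Pick (1,4); next start ≥ 4 → (5,7); next start ≥ 7 → (8,10); next start ≥ 10 → (12,13); next start ≥ 13 → (15,20); next start ≥ 20 → (20,23); next start ≥ 23 → (26,27).
Selected 7 classes.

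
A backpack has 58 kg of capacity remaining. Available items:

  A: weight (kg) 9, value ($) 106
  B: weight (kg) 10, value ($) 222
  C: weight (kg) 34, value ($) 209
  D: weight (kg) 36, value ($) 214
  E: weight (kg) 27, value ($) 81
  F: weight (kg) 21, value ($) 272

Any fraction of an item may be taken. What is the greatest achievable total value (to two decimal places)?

710.65

Ratios (sorted): B 22.20, F 12.95, A 11.78, C 6.15, D 5.94, E 3.00
take B (10 @ 222); take F (21 @ 272); take A (9 @ 106); take 18/34 of C → 110.65. Capacity used 58/58.
Total value = 710.65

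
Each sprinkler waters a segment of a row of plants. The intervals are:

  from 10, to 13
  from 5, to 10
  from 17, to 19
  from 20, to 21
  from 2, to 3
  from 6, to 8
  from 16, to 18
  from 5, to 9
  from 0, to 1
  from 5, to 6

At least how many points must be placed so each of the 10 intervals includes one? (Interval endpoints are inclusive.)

Process intervals by earliest right end; each time one isn't hit yet, stab at its right endpoint.
Sorted: [0,1] [2,3] [5,6] [6,8] [5,9] [5,10] [10,13] [16,18] [17,19] [20,21]
{[0,1]} hit by 1; {[2,3]} hit by 3; {[5,6],[6,8],[5,9],[5,10]} hit by 6; {[10,13]} hit by 13; {[16,18],[17,19]} hit by 18; {[20,21]} hit by 21.
Points: 1, 3, 6, 13, 18, 21 (6 total).

6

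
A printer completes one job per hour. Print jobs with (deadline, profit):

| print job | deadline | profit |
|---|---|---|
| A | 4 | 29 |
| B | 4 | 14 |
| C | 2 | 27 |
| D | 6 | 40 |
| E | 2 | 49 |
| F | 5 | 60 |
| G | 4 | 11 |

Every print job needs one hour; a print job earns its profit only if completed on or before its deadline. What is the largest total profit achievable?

219

Profit order: F=60 E=49 D=40 A=29 C=27 B=14 G=11
Assign: F→slot 5, E→slot 2, D→slot 6, A→slot 4, C→slot 1, B→slot 3, G skipped.
Slots: [1:C] [2:E] [3:B] [4:A] [5:F] [6:D]
Profit = 27 + 49 + 14 + 29 + 60 + 40 = 219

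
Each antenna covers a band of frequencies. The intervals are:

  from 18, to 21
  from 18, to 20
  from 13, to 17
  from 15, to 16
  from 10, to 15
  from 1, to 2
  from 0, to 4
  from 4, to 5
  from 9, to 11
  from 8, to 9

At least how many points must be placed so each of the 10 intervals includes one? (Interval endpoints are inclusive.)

5

Sort by right endpoint; whenever an interval is uncovered, place a point at its right end.
By right end: [1,2]  [0,4]  [4,5]  [8,9]  [9,11]  [10,15]  [15,16]  [13,17]  [18,20]  [18,21]
[1,2] uncovered → point at 2; [4,5] uncovered → point at 5; [8,9] uncovered → point at 9; [10,15] uncovered → point at 15; [18,20] uncovered → point at 20.
Points: 2, 5, 9, 15, 20 (5 total).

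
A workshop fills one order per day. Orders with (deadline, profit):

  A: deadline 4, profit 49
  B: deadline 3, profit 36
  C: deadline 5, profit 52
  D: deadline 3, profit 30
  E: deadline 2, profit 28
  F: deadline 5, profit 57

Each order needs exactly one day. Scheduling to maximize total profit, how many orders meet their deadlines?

Take jobs in profit order; each goes to the latest open slot no later than its deadline.
By profit: F(d5,57), C(d5,52), A(d4,49), B(d3,36), D(d3,30), E(d2,28)
F→slot 5; C→slot 4; A→slot 3; B→slot 2; D→slot 1; E skipped.
5 of 6 scheduled.

5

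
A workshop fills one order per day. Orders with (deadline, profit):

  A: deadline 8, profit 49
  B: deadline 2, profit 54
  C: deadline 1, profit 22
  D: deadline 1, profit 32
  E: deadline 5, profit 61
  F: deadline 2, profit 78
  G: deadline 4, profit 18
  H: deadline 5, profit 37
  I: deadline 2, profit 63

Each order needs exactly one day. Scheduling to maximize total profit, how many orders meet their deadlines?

6

By profit: F(d2,78), I(d2,63), E(d5,61), B(d2,54), A(d8,49), H(d5,37), D(d1,32), C(d1,22), G(d4,18)
F→slot 2; I→slot 1; E→slot 5; B skipped; A→slot 8; H→slot 4; D skipped; C skipped; G→slot 3.
6 of 9 scheduled.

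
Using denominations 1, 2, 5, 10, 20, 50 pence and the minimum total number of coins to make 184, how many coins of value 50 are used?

3

Greedy: take as many of the largest coin as possible, then repeat with the remainder.
184 = 3×50 + 1×20 + 1×10 + 2×2
Count of 50: 3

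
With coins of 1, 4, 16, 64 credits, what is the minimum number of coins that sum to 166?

Greedy: take as many of the largest coin as possible, then repeat with the remainder.
166 − 2×64→38 − 2×16→6 − 1×4→2 − 2×1→0
Total coins = 2 + 2 + 1 + 2 = 7

7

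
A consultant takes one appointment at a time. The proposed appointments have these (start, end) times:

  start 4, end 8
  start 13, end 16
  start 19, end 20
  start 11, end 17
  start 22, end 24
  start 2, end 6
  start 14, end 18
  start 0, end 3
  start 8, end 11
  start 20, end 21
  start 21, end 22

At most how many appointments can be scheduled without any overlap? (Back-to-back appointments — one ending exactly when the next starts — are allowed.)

8

Sorted by end: (0,3)  (2,6)  (4,8)  (8,11)  (13,16)  (11,17)  (14,18)  (19,20)  (20,21)  (21,22)  (22,24)
take (0,3); skip (2,6); take (4,8); take (8,11); take (13,16); skip (11,17); take (19,20); take (20,21); take (21,22); take (22,24).
Selected 8 appointments.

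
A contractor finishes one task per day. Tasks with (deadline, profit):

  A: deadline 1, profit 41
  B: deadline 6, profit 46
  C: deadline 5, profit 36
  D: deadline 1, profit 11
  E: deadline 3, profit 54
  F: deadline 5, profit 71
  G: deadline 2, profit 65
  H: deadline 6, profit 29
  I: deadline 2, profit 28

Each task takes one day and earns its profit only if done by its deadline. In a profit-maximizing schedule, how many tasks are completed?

Profit order: F=71 G=65 E=54 B=46 A=41 C=36 H=29 I=28 D=11
Assign: F→slot 5, G→slot 2, E→slot 3, B→slot 6, A→slot 1, C→slot 4, H skipped, I skipped, D skipped.
Slots: [1:A] [2:G] [3:E] [4:C] [5:F] [6:B]
6 of 9 scheduled.

6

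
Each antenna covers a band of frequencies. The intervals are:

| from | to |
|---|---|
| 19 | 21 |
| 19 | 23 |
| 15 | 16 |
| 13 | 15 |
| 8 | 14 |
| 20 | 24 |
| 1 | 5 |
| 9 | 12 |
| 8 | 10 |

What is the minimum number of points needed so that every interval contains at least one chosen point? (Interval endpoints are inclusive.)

Process intervals by earliest right end; each time one isn't hit yet, stab at its right endpoint.
By right end: [1,5]  [8,10]  [9,12]  [8,14]  [13,15]  [15,16]  [19,21]  [19,23]  [20,24]
[1,5] uncovered → point at 5; [8,10] uncovered → point at 10; [13,15] uncovered → point at 15; [19,21] uncovered → point at 21.
Points: 5, 10, 15, 21 (4 total).

4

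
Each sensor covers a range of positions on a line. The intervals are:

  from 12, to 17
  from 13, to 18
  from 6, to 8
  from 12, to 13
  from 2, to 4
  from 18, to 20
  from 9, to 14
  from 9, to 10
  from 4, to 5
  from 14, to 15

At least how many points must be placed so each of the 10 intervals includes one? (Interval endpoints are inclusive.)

Sort by right endpoint; whenever an interval is uncovered, place a point at its right end.
By right end: [2,4]  [4,5]  [6,8]  [9,10]  [12,13]  [9,14]  [14,15]  [12,17]  [13,18]  [18,20]
[2,4] uncovered → point at 4; [6,8] uncovered → point at 8; [9,10] uncovered → point at 10; [12,13] uncovered → point at 13; [14,15] uncovered → point at 15; [18,20] uncovered → point at 20.
Points: 4, 8, 10, 13, 15, 20 (6 total).

6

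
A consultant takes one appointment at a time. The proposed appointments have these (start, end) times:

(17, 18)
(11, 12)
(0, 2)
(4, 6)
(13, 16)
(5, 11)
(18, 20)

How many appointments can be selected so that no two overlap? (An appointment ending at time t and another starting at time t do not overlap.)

6

Sorted by end: (0,2)  (4,6)  (5,11)  (11,12)  (13,16)  (17,18)  (18,20)
take (0,2); take (4,6); take (11,12); take (13,16); take (17,18); take (18,20).
Selected 6 appointments.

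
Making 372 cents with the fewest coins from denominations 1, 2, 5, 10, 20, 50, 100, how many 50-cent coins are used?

1

Greedy: take as many of the largest coin as possible, then repeat with the remainder.
372 = 3×100 + 1×50 + 1×20 + 1×2
Count of 50: 1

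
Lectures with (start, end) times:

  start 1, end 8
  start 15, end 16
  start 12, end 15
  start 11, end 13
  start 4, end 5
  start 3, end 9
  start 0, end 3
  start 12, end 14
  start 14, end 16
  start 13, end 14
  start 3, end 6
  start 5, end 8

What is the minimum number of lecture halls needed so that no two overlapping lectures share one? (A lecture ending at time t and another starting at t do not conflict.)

The answer is the maximum number of intervals overlapping at any instant.
Events (time:±→running): 0:+→1 1:+→2 3:-→1 3:+→2 3:+→3 4:+→4 … peak 4.

4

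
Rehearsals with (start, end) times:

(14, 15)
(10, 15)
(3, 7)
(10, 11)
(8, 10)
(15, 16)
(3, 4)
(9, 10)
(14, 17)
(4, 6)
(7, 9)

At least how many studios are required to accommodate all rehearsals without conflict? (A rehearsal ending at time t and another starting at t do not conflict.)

3

Count concurrent intervals with a sweep; the peak is the room count.
Events (time:±→running): 3:+→1 3:+→2 4:-→1 4:+→2 6:-→1 7:-→0 7:+→1 8:+→2 9:-→1 9:+→2 10:-→1 10:-→0 10:+→1 10:+→2 11:-→1 14:+→2 14:+→3 … peak 3.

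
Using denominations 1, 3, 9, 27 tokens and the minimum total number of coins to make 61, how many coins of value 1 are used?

Use the largest denomination that fits, subtract, and repeat.
61 − 2×27→7 − 2×3→1 − 1×1→0
Count of 1: 1

1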